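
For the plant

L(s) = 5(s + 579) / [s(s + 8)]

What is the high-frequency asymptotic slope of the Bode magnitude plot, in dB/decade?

-20 dB/decade

Each pole contributes −20 dB/decade at high frequency; each zero contributes +20 dB/decade.
Net: 1 zero(s) − 2 pole(s) → -20 dB/decade.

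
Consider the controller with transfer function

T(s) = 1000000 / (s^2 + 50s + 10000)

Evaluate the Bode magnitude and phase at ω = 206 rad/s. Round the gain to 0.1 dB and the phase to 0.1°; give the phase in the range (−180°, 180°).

At s = jω = j206:
quadratic: (j206)² + 50·j206 + 10000 = -32436 + j10300 → |·| ≈ 34032, ∠ ≈ 162.38°
|T| = 1000000 / 34032 ≈ 29.384
Gain = 20 log₁₀(29.384) ≈ 29.36 dB
∠T = 0.00° − 162.38° = -162.38°

29.4 dB, -162.4°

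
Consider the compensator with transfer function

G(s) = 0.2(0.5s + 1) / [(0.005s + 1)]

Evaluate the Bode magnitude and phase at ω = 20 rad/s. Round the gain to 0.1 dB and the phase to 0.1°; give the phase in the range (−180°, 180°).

6.0 dB, 78.6°

At ω = 20 rad/s:
zero (1 + j20·0.5) = 1 + j10 → |·| ≈ 10.05, ∠ ≈ 84.29°
pole (1 + j20·0.005) = 1 + j0.1 → |·| ≈ 1.005, ∠ ≈ 5.71°
|G| = 0.2 · 10.05 / (1.005) ≈ 2
Gain = 20 log₁₀(2) ≈ 6.02 dB
∠G = (84.29°) − (5.71°) = 78.58°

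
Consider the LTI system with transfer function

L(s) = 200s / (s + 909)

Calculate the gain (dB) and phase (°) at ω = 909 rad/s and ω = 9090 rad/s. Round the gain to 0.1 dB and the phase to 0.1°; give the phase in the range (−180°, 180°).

ω = 909: 43.0 dB, 45.0°; ω = 9090: 46.0 dB, 5.7°

At s = jω = j909:
zero at origin: s = j909 → |·| = 909, ∠ = 90.00°
pole (s+909): 909 + j909 → |·| = √(909²+909²) = √1652562 ≈ 1285.5, ∠ = arctan(909/909) ≈ 45.00°
|L| = 200 · 909 / 1285.5 ≈ 141.42
Gain = 20 log₁₀(141.42) ≈ 43.01 dB
∠L = 90.00° − 45.00° = 45.00°

At s = jω = j9090:
zero at origin: s = j9090 → |·| = 9090, ∠ = 90.00°
pole (s+909): 909 + j9090 → |·| = √(909²+9090²) = √83454381 ≈ 9135.3, ∠ = arctan(9090/909) ≈ 84.29°
|L| = 200 · 9090 / 9135.3 ≈ 199.01
Gain = 20 log₁₀(199.01) ≈ 45.98 dB
∠L = 90.00° − 84.29° = 5.71°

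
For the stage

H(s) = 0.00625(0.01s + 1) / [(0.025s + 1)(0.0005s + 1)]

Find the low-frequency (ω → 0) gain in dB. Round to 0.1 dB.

H(0) = 0.00625 · 1 / 1 = 0.00625
20 log₁₀(0.00625) ≈ -44.08 dB

-44.1 dB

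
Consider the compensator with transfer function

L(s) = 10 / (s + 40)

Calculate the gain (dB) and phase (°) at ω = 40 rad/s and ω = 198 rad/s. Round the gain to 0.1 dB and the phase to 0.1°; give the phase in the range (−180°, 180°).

At s = jω = j40:
pole (s+40): 40 + j40 → |·| = √(40²+40²) = √3200 ≈ 56.569, ∠ = arctan(40/40) ≈ 45.00°
|L| = 10 / 56.569 ≈ 0.17678
Gain = 20 log₁₀(0.17678) ≈ -15.05 dB
∠L = 0.00° − 45.00° = -45.00°

At s = jω = j198:
pole (s+40): 40 + j198 → |·| = √(40²+198²) = √40804 ≈ 202, ∠ = arctan(198/40) ≈ 78.58°
|L| = 10 / 202 ≈ 0.049505
Gain = 20 log₁₀(0.049505) ≈ -26.11 dB
∠L = 0.00° − 78.58° = -78.58°

ω = 40: -15.1 dB, -45.0°; ω = 198: -26.1 dB, -78.6°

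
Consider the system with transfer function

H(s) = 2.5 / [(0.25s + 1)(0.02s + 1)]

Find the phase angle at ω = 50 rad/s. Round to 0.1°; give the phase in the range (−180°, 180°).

At ω = 50 rad/s:
pole (1 + j50·0.25) = 1 + j12.5 → |·| ≈ 12.54, ∠ ≈ 85.43°
pole (1 + j50·0.02) = 1 + j1 → |·| ≈ 1.4142, ∠ ≈ 45.00°
∠H = (0°) − (85.43° + 45.00°) = -130.43°

-130.4°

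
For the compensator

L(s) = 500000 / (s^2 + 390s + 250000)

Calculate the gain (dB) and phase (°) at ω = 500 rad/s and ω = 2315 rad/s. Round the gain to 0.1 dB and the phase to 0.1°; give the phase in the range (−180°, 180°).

At s = jω = j500:
quadratic: (j500)² + 390·j500 + 250000 = 0 + j195000 → |·| ≈ 1.95e+05, ∠ ≈ 90.00°
|L| = 500000 / 1.95e+05 ≈ 2.5641
Gain = 20 log₁₀(2.5641) ≈ 8.18 dB
∠L = 0.00° − 90.00° = -90.00°

At s = jω = j2315:
quadratic: (j2315)² + 390·j2315 + 250000 = -5109225 + j902850 → |·| ≈ 5.1884e+06, ∠ ≈ 169.98°
|L| = 500000 / 5.1884e+06 ≈ 0.096369
Gain = 20 log₁₀(0.096369) ≈ -20.32 dB
∠L = 0.00° − 169.98° = -169.98°

ω = 500: 8.2 dB, -90.0°; ω = 2315: -20.3 dB, -170.0°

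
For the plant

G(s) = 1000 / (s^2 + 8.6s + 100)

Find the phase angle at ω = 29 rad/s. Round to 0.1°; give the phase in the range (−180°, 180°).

At s = jω = j29:
quadratic: (j29)² + 8.6·j29 + 100 = -741 + j249.4 → |·| ≈ 781.84, ∠ ≈ 161.40°
∠G = 0.00° − 161.40° = -161.40°

-161.4°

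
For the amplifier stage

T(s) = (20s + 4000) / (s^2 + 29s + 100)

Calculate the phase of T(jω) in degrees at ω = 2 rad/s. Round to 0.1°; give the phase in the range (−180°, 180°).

-30.6°

Substitute s = j2:
Numerator: 20(j2) + 4000 = 4000 + j40
Denominator: (j2)^2 + 29(j2) + 100 = 96 + j58
|N| = √(4000² + 40²) ≈ 4000.2, ∠N ≈ 0.57°
|D| = √(96² + 58²) ≈ 112.16, ∠D ≈ 31.14°
∠T = 0.57° − 31.14° = -30.57°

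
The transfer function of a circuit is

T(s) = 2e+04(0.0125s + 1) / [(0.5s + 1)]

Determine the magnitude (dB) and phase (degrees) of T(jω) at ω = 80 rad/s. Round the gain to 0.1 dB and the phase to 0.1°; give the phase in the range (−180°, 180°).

At ω = 80 rad/s:
zero (1 + j80·0.0125) = 1 + j1 → |·| ≈ 1.4142, ∠ ≈ 45.00°
pole (1 + j80·0.5) = 1 + j40 → |·| ≈ 40.012, ∠ ≈ 88.57°
|T| = 2e+04 · 1.4142 / (40.012) ≈ 706.89
Gain = 20 log₁₀(706.89) ≈ 56.99 dB
∠T = (45.00°) − (88.57°) = -43.57°

57.0 dB, -43.6°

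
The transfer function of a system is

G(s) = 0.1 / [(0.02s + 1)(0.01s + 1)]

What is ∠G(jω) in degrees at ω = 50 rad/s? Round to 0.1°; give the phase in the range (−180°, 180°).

-71.6°

At ω = 50 rad/s:
pole (1 + j50·0.02) = 1 + j1 → |·| ≈ 1.4142, ∠ ≈ 45.00°
pole (1 + j50·0.01) = 1 + j0.5 → |·| ≈ 1.118, ∠ ≈ 26.57°
∠G = (0°) − (45.00° + 26.57°) = -71.57°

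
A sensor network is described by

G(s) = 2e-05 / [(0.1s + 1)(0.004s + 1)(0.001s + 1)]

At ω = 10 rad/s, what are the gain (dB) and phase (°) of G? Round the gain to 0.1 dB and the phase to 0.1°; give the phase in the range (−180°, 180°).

At ω = 10 rad/s:
pole (1 + j10·0.1) = 1 + j1 → |·| ≈ 1.4142, ∠ ≈ 45.00°
pole (1 + j10·0.004) = 1 + j0.04 → |·| ≈ 1.0008, ∠ ≈ 2.29°
pole (1 + j10·0.001) = 1 + j0.01 → |·| ≈ 1, ∠ ≈ 0.57°
|G| = 2e-05 · 1 / (1.4142 · 1.0008 · 1) ≈ 1.4131e-05
Gain = 20 log₁₀(1.4131e-05) ≈ -97.00 dB
∠G = (0°) − (45.00° + 2.29° + 0.57°) = -47.86°

-97.0 dB, -47.9°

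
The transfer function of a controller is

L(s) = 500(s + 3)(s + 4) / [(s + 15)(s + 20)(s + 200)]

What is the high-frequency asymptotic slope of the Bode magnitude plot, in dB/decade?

-20 dB/decade

Each pole contributes −20 dB/decade at high frequency; each zero contributes +20 dB/decade.
Net: 2 zero(s) − 3 pole(s) → -20 dB/decade.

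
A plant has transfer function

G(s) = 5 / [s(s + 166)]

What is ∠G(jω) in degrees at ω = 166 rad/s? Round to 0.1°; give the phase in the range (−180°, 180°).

-135.0°

At s = jω = j166:
pole (s+166): 166 + j166 → |·| = √(166²+166²) = √55112 ≈ 234.76, ∠ = arctan(166/166) ≈ 45.00°
pole at origin: |s| = 166, ∠ = 90.00° (in denominator)
∠G = 0.00° − 135.00° = -135.00°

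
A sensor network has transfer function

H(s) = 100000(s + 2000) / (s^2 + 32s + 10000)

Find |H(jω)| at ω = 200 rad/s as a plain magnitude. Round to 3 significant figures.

6.55e+03

At s = jω = j200:
zero (s+2000): 2000 + j200 → |·| = √(2000²+200²) = √4040000 ≈ 2010, ∠ = arctan(200/2000) ≈ 5.71°
quadratic: (j200)² + 32·j200 + 10000 = -30000 + j6400 → |·| ≈ 30675, ∠ ≈ 167.96°
|H| = 100000 · 2010 / 30675 ≈ 6552.6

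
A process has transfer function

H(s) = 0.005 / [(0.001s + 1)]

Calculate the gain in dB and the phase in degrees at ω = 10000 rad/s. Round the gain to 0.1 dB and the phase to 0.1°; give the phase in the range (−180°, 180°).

-66.1 dB, -84.3°

At ω = 10000 rad/s:
pole (1 + j10000·0.001) = 1 + j10 → |·| ≈ 10.05, ∠ ≈ 84.29°
|H| = 0.005 · 1 / (10.05) ≈ 0.00049751
Gain = 20 log₁₀(0.00049751) ≈ -66.06 dB
∠H = (0°) − (84.29°) = -84.29°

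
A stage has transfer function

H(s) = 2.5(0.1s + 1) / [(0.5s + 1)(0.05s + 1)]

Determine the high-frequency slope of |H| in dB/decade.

-20 dB/decade

Each pole contributes −20 dB/decade at high frequency; each zero contributes +20 dB/decade.
Net: 1 zero(s) − 2 pole(s) → -20 dB/decade.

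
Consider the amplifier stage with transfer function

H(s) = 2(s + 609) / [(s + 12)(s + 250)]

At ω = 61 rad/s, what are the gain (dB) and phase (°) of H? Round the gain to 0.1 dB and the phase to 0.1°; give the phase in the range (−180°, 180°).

-22.3 dB, -86.9°

At s = jω = j61:
zero (s+609): 609 + j61 → |·| = √(609²+61²) = √374602 ≈ 612.05, ∠ = arctan(61/609) ≈ 5.72°
pole (s+12): 12 + j61 → |·| = √(12²+61²) = √3865 ≈ 62.169, ∠ = arctan(61/12) ≈ 78.87°
pole (s+250): 250 + j61 → |·| = √(250²+61²) = √66221 ≈ 257.33, ∠ = arctan(61/250) ≈ 13.71°
|H| = 2 · 612.05 / 15998 ≈ 0.076516
Gain = 20 log₁₀(0.076516) ≈ -22.32 dB
∠H = 5.72° − 92.58° = -86.86°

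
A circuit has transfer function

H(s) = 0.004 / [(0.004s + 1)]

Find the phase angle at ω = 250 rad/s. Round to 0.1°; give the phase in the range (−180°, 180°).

-45.0°

At ω = 250 rad/s:
pole (1 + j250·0.004) = 1 + j1 → |·| ≈ 1.4142, ∠ ≈ 45.00°
∠H = (0°) − (45.00°) = -45.00°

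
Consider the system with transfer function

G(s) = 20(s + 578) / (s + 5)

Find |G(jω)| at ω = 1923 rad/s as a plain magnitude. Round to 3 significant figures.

20.9

At s = jω = j1923:
zero (s+578): 578 + j1923 → |·| = √(578²+1923²) = √4032013 ≈ 2008, ∠ = arctan(1923/578) ≈ 73.27°
pole (s+5): 5 + j1923 → |·| = √(5²+1923²) = √3697954 ≈ 1923, ∠ = arctan(1923/5) ≈ 89.85°
|G| = 20 · 2008 / 1923 ≈ 20.884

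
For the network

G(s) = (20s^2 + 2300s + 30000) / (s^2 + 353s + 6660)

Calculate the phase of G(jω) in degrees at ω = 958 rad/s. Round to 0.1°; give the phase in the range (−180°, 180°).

13.5°

Substitute s = j958:
Numerator: 20(j958)^2 + 2300(j958) + 30000 = -18325280 + j2203400
Denominator: (j958)^2 + 353(j958) + 6660 = -911104 + j338174
|N| = √(18325280² + 2203400²) ≈ 1.8457e+07, ∠N ≈ 173.14°
|D| = √(911104² + 338174²) ≈ 9.7184e+05, ∠D ≈ 159.64°
∠G = 173.14° − 159.64° = 13.50°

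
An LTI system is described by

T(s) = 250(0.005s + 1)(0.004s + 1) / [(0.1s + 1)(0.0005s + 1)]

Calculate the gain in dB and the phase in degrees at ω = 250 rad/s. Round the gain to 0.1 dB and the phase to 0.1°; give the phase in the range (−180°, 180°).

27.0 dB, 1.5°

At ω = 250 rad/s:
zero (1 + j250·0.005) = 1 + j1.25 → |·| ≈ 1.6008, ∠ ≈ 51.34°
zero (1 + j250·0.004) = 1 + j1 → |·| ≈ 1.4142, ∠ ≈ 45.00°
pole (1 + j250·0.1) = 1 + j25 → |·| ≈ 25.02, ∠ ≈ 87.71°
pole (1 + j250·0.0005) = 1 + j0.125 → |·| ≈ 1.0078, ∠ ≈ 7.13°
|T| = 250 · 1.6008 · 1.4142 / (25.02 · 1.0078) ≈ 22.445
Gain = 20 log₁₀(22.445) ≈ 27.02 dB
∠T = (51.34° + 45.00°) − (87.71° + 7.13°) = 1.50°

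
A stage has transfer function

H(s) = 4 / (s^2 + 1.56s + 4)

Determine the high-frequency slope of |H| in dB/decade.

Each pole contributes −20 dB/decade at high frequency; each zero contributes +20 dB/decade.
Net: 0 zero(s) − 2 pole(s) → -40 dB/decade.

-40 dB/decade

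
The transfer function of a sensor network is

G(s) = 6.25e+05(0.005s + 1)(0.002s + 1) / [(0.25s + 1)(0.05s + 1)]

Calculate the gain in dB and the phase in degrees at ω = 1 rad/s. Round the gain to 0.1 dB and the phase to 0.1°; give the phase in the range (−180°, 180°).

At ω = 1 rad/s:
zero (1 + j1·0.005) = 1 + j0.005 → |·| ≈ 1, ∠ ≈ 0.29°
zero (1 + j1·0.002) = 1 + j0.002 → |·| ≈ 1, ∠ ≈ 0.11°
pole (1 + j1·0.25) = 1 + j0.25 → |·| ≈ 1.0308, ∠ ≈ 14.04°
pole (1 + j1·0.05) = 1 + j0.05 → |·| ≈ 1.0012, ∠ ≈ 2.86°
|G| = 6.25e+05 · 1 · 1 / (1.0308 · 1.0012) ≈ 6.056e+05
Gain = 20 log₁₀(6.056e+05) ≈ 115.64 dB
∠G = (0.29° + 0.11°) − (14.04° + 2.86°) = -16.50°

115.6 dB, -16.5°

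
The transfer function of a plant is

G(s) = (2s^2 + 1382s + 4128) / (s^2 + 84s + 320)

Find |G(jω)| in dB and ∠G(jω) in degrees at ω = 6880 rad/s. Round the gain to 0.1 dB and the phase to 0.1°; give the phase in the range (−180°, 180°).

Substitute s = j6880:
Numerator: 2(j6880)^2 + 1382(j6880) + 4128 = -94664672 + j9508160
Denominator: (j6880)^2 + 84(j6880) + 320 = -47334080 + j577920
|N| = √(94664672² + 9508160²) ≈ 9.5141e+07, ∠N ≈ 174.26°
|D| = √(47334080² + 577920²) ≈ 4.7338e+07, ∠D ≈ 179.30°
|G| = 9.5141e+07 / 4.7338e+07 ≈ 2.0098
Gain = 20 log₁₀(2.0098) ≈ 6.06 dB
∠G = 174.26° − 179.30° = -5.04°

6.1 dB, -5.0°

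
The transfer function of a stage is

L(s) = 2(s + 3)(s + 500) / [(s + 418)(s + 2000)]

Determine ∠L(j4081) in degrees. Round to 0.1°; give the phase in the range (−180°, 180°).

24.9°

At s = jω = j4081:
zero (s+3): 3 + j4081 → |·| = √(3²+4081²) = √16654570 ≈ 4081, ∠ = arctan(4081/3) ≈ 89.96°
zero (s+500): 500 + j4081 → |·| = √(500²+4081²) = √16904561 ≈ 4111.5, ∠ = arctan(4081/500) ≈ 83.01°
pole (s+418): 418 + j4081 → |·| = √(418²+4081²) = √16829285 ≈ 4102.4, ∠ = arctan(4081/418) ≈ 84.15°
pole (s+2000): 2000 + j4081 → |·| = √(2000²+4081²) = √20654561 ≈ 4544.7, ∠ = arctan(4081/2000) ≈ 63.89°
∠L = 172.97° − 148.04° = 24.93°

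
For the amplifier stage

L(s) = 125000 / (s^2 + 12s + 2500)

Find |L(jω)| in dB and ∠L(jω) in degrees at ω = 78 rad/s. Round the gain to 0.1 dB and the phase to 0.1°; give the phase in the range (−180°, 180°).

At s = jω = j78:
quadratic: (j78)² + 12·j78 + 2500 = -3584 + j936 → |·| ≈ 3704.2, ∠ ≈ 165.36°
|L| = 125000 / 3704.2 ≈ 33.745
Gain = 20 log₁₀(33.745) ≈ 30.56 dB
∠L = 0.00° − 165.36° = -165.36°

30.6 dB, -165.4°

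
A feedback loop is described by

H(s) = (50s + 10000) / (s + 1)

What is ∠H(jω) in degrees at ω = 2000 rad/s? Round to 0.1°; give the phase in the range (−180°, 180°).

Substitute s = j2000:
Numerator: 50(j2000) + 10000 = 10000 + j100000
Denominator: (j2000) + 1 = 1 + j2000
|N| = √(10000² + 100000²) ≈ 1.005e+05, ∠N ≈ 84.29°
|D| = √(1² + 2000²) ≈ 2000, ∠D ≈ 89.97°
∠H = 84.29° − 89.97° = -5.68°

-5.7°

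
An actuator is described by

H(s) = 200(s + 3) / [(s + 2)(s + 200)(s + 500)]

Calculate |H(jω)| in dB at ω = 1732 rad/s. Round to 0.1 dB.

-83.9 dB

At s = jω = j1732:
zero (s+3): 3 + j1732 → |·| = √(3²+1732²) = √2999833 ≈ 1732, ∠ = arctan(1732/3) ≈ 89.90°
pole (s+2): 2 + j1732 → |·| = √(2²+1732²) = √2999828 ≈ 1732, ∠ = arctan(1732/2) ≈ 89.93°
pole (s+200): 200 + j1732 → |·| = √(200²+1732²) = √3039824 ≈ 1743.5, ∠ = arctan(1732/200) ≈ 83.41°
pole (s+500): 500 + j1732 → |·| = √(500²+1732²) = √3249824 ≈ 1802.7, ∠ = arctan(1732/500) ≈ 73.90°
|H| = 200 · 1732 / 5.4437e+09 ≈ 6.3633e-05
Gain = 20 log₁₀(6.3633e-05) ≈ -83.93 dB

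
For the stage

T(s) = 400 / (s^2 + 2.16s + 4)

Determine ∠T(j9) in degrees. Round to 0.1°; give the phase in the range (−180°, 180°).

At s = jω = j9:
quadratic: (j9)² + 2.16·j9 + 4 = -77 + j19.44 → |·| ≈ 79.416, ∠ ≈ 165.83°
∠T = 0.00° − 165.83° = -165.83°

-165.8°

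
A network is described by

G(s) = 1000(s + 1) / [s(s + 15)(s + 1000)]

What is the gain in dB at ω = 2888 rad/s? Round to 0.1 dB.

At s = jω = j2888:
zero (s+1): 1 + j2888 → |·| = √(1²+2888²) = √8340545 ≈ 2888, ∠ = arctan(2888/1) ≈ 89.98°
pole (s+15): 15 + j2888 → |·| = √(15²+2888²) = √8340769 ≈ 2888, ∠ = arctan(2888/15) ≈ 89.70°
pole (s+1000): 1000 + j2888 → |·| = √(1000²+2888²) = √9340544 ≈ 3056.2, ∠ = arctan(2888/1000) ≈ 70.90°
pole at origin: |s| = 2888, ∠ = 90.00° (in denominator)
|G| = 1000 · 2888 / 2.549e+10 ≈ 0.0001133
Gain = 20 log₁₀(0.0001133) ≈ -78.92 dB

-78.9 dB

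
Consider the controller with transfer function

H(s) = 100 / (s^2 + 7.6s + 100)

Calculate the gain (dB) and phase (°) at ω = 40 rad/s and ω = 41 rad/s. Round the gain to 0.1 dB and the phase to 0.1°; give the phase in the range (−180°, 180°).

At s = jω = j40:
quadratic: (j40)² + 7.6·j40 + 100 = -1500 + j304 → |·| ≈ 1530.5, ∠ ≈ 168.54°
|H| = 100 / 1530.5 ≈ 0.065338
Gain = 20 log₁₀(0.065338) ≈ -23.70 dB
∠H = 0.00° − 168.54° = -168.54°

At s = jω = j41:
quadratic: (j41)² + 7.6·j41 + 100 = -1581 + j311.6 → |·| ≈ 1611.4, ∠ ≈ 168.85°
|H| = 100 / 1611.4 ≈ 0.062058
Gain = 20 log₁₀(0.062058) ≈ -24.14 dB
∠H = 0.00° − 168.85° = -168.85°

ω = 40: -23.7 dB, -168.5°; ω = 41: -24.1 dB, -168.9°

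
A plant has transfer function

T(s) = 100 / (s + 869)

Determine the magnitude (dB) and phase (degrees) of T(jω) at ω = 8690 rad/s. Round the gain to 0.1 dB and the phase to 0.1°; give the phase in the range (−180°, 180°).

-38.8 dB, -84.3°

At s = jω = j8690:
pole (s+869): 869 + j8690 → |·| = √(869²+8690²) = √76271261 ≈ 8733.3, ∠ = arctan(8690/869) ≈ 84.29°
|T| = 100 / 8733.3 ≈ 0.01145
Gain = 20 log₁₀(0.01145) ≈ -38.82 dB
∠T = 0.00° − 84.29° = -84.29°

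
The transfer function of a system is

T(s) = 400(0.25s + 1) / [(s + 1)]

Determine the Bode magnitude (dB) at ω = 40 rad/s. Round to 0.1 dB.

40.0 dB

At ω = 40 rad/s:
zero (1 + j40·0.25) = 1 + j10 → |·| ≈ 10.05, ∠ ≈ 84.29°
pole (1 + j40·1) = 1 + j40 → |·| ≈ 40.012, ∠ ≈ 88.57°
|T| = 400 · 10.05 / (40.012) ≈ 100.47
Gain = 20 log₁₀(100.47) ≈ 40.04 dB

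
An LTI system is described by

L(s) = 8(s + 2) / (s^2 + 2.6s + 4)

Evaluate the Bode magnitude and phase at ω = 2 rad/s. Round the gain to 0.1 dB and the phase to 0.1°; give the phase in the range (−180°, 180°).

12.8 dB, -45.0°

At s = jω = j2:
zero (s+2): 2 + j2 → |·| = √(2²+2²) = √8 ≈ 2.8284, ∠ = arctan(2/2) ≈ 45.00°
quadratic: (j2)² + 2.6·j2 + 4 = 0 + j5.2 → |·| ≈ 5.2, ∠ ≈ 90.00°
|L| = 8 · 2.8284 / 5.2 ≈ 4.3514
Gain = 20 log₁₀(4.3514) ≈ 12.77 dB
∠L = 45.00° − 90.00° = -45.00°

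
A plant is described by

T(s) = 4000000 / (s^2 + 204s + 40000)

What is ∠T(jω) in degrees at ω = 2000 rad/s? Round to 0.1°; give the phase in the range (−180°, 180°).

-174.1°

At s = jω = j2000:
quadratic: (j2000)² + 204·j2000 + 40000 = -3960000 + j408000 → |·| ≈ 3.981e+06, ∠ ≈ 174.12°
∠T = 0.00° − 174.12° = -174.12°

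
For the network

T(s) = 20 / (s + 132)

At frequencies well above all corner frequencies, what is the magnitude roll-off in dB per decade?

Each pole contributes −20 dB/decade at high frequency; each zero contributes +20 dB/decade.
Net: 0 zero(s) − 1 pole(s) → -20 dB/decade.

-20 dB/decade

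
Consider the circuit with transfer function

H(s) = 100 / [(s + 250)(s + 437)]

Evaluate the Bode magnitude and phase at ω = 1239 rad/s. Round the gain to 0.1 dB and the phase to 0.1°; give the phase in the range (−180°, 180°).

-84.4 dB, -149.2°

At s = jω = j1239:
pole (s+250): 250 + j1239 → |·| = √(250²+1239²) = √1597621 ≈ 1264, ∠ = arctan(1239/250) ≈ 78.59°
pole (s+437): 437 + j1239 → |·| = √(437²+1239²) = √1726090 ≈ 1313.8, ∠ = arctan(1239/437) ≈ 70.57°
|H| = 100 / 1.6606e+06 ≈ 6.0219e-05
Gain = 20 log₁₀(6.0219e-05) ≈ -84.41 dB
∠H = 0.00° − 149.16° = -149.16°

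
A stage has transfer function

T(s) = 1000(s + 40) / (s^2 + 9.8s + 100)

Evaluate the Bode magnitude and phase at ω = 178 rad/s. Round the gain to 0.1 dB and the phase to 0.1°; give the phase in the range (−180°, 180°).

15.2 dB, -99.5°

At s = jω = j178:
zero (s+40): 40 + j178 → |·| = √(40²+178²) = √33284 ≈ 182.44, ∠ = arctan(178/40) ≈ 77.33°
quadratic: (j178)² + 9.8·j178 + 100 = -31584 + j1744.4 → |·| ≈ 31632, ∠ ≈ 176.84°
|T| = 1000 · 182.44 / 31632 ≈ 5.7676
Gain = 20 log₁₀(5.7676) ≈ 15.22 dB
∠T = 77.33° − 176.84° = -99.51°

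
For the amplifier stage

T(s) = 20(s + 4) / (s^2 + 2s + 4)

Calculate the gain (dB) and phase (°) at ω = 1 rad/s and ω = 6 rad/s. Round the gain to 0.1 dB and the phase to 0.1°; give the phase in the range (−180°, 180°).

ω = 1: 27.2 dB, -19.7°; ω = 6: 12.5 dB, -103.1°

At s = jω = j1:
zero (s+4): 4 + j1 → |·| = √(4²+1²) = √17 ≈ 4.1231, ∠ = arctan(1/4) ≈ 14.04°
quadratic: (j1)² + 2·j1 + 4 = 3 + j2 → |·| ≈ 3.6056, ∠ ≈ 33.69°
|T| = 20 · 4.1231 / 3.6056 ≈ 22.871
Gain = 20 log₁₀(22.871) ≈ 27.19 dB
∠T = 14.04° − 33.69° = -19.65°

At s = jω = j6:
zero (s+4): 4 + j6 → |·| = √(4²+6²) = √52 ≈ 7.2111, ∠ = arctan(6/4) ≈ 56.31°
quadratic: (j6)² + 2·j6 + 4 = -32 + j12 → |·| ≈ 34.176, ∠ ≈ 159.44°
|T| = 20 · 7.2111 / 34.176 ≈ 4.22
Gain = 20 log₁₀(4.22) ≈ 12.51 dB
∠T = 56.31° − 159.44° = -103.13°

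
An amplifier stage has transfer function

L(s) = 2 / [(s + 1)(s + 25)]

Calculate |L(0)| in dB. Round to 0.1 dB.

L(0) = 2 / (1·25) = 0.08
20 log₁₀(0.08) ≈ -21.94 dB

-21.9 dB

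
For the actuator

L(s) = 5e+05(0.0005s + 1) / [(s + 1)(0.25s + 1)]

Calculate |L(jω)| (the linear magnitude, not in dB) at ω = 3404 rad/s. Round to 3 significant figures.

At ω = 3404 rad/s:
zero (1 + j3404·0.0005) = 1 + j1.702 → |·| ≈ 1.974, ∠ ≈ 59.56°
pole (1 + j3404·1) = 1 + j3404 → |·| ≈ 3404, ∠ ≈ 89.98°
pole (1 + j3404·0.25) = 1 + j851 → |·| ≈ 851, ∠ ≈ 89.93°
|L| = 5e+05 · 1.974 / (3404 · 851) ≈ 0.34072

0.341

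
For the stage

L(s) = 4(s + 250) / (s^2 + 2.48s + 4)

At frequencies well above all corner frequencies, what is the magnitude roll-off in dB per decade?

Each pole contributes −20 dB/decade at high frequency; each zero contributes +20 dB/decade.
Net: 1 zero(s) − 2 pole(s) → -20 dB/decade.

-20 dB/decade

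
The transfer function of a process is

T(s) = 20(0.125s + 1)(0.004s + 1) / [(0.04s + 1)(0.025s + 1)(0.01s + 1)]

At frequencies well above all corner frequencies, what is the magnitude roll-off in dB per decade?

-20 dB/decade

Each pole contributes −20 dB/decade at high frequency; each zero contributes +20 dB/decade.
Net: 2 zero(s) − 3 pole(s) → -20 dB/decade.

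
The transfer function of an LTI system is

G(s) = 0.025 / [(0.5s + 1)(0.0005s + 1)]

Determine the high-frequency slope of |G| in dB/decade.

-40 dB/decade

Each pole contributes −20 dB/decade at high frequency; each zero contributes +20 dB/decade.
Net: 0 zero(s) − 2 pole(s) → -40 dB/decade.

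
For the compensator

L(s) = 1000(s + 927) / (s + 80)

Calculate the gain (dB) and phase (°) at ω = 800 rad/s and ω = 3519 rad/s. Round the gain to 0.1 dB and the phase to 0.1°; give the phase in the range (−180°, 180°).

At s = jω = j800:
zero (s+927): 927 + j800 → |·| = √(927²+800²) = √1499329 ≈ 1224.5, ∠ = arctan(800/927) ≈ 40.79°
pole (s+80): 80 + j800 → |·| = √(80²+800²) = √646400 ≈ 803.99, ∠ = arctan(800/80) ≈ 84.29°
|L| = 1000 · 1224.5 / 803.99 ≈ 1523
Gain = 20 log₁₀(1523) ≈ 63.65 dB
∠L = 40.79° − 84.29° = -43.50°

At s = jω = j3519:
zero (s+927): 927 + j3519 → |·| = √(927²+3519²) = √13242690 ≈ 3639.1, ∠ = arctan(3519/927) ≈ 75.24°
pole (s+80): 80 + j3519 → |·| = √(80²+3519²) = √12389761 ≈ 3519.9, ∠ = arctan(3519/80) ≈ 88.70°
|L| = 1000 · 3639.1 / 3519.9 ≈ 1033.9
Gain = 20 log₁₀(1033.9) ≈ 60.29 dB
∠L = 75.24° − 88.70° = -13.46°

ω = 800: 63.7 dB, -43.5°; ω = 3519: 60.3 dB, -13.5°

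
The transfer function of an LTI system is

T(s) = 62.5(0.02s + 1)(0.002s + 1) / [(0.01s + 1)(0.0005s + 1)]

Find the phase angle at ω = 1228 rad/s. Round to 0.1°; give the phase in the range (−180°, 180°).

38.6°

At ω = 1228 rad/s:
zero (1 + j1228·0.02) = 1 + j24.56 → |·| ≈ 24.58, ∠ ≈ 87.67°
zero (1 + j1228·0.002) = 1 + j2.456 → |·| ≈ 2.6518, ∠ ≈ 67.85°
pole (1 + j1228·0.01) = 1 + j12.28 → |·| ≈ 12.321, ∠ ≈ 85.34°
pole (1 + j1228·0.0005) = 1 + j0.614 → |·| ≈ 1.1735, ∠ ≈ 31.55°
∠T = (87.67° + 67.85°) − (85.34° + 31.55°) = 38.63°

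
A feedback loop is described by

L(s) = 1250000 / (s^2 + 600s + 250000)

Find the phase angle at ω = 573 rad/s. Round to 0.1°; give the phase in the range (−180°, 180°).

-102.8°

At s = jω = j573:
quadratic: (j573)² + 600·j573 + 250000 = -78329 + j343800 → |·| ≈ 3.5261e+05, ∠ ≈ 102.83°
∠L = 0.00° − 102.83° = -102.83°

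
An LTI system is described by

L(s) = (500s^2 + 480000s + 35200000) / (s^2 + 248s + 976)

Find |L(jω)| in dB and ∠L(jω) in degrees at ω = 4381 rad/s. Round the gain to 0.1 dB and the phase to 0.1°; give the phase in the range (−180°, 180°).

54.1 dB, -9.2°

Substitute s = j4381:
Numerator: 500(j4381)^2 + 480000(j4381) + 35200000 = -9561380500 + j2102880000
Denominator: (j4381)^2 + 248(j4381) + 976 = -19192185 + j1086488
|N| = √(9561380500² + 2102880000²) ≈ 9.7899e+09, ∠N ≈ 167.60°
|D| = √(19192185² + 1086488²) ≈ 1.9223e+07, ∠D ≈ 176.76°
|L| = 9.7899e+09 / 1.9223e+07 ≈ 509.28
Gain = 20 log₁₀(509.28) ≈ 54.14 dB
∠L = 167.60° − 176.76° = -9.16°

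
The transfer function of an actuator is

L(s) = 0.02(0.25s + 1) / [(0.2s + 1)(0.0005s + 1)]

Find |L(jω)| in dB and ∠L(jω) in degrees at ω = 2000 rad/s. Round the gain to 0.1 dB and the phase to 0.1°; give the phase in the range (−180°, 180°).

-35.1 dB, -45.0°

At ω = 2000 rad/s:
zero (1 + j2000·0.25) = 1 + j500 → |·| ≈ 500, ∠ ≈ 89.89°
pole (1 + j2000·0.2) = 1 + j400 → |·| ≈ 400, ∠ ≈ 89.86°
pole (1 + j2000·0.0005) = 1 + j1 → |·| ≈ 1.4142, ∠ ≈ 45.00°
|L| = 0.02 · 500 / (400 · 1.4142) ≈ 0.017678
Gain = 20 log₁₀(0.017678) ≈ -35.05 dB
∠L = (89.89°) − (89.86° + 45.00°) = -44.97°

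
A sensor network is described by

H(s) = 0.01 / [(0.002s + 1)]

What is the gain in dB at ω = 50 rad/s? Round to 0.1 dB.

At ω = 50 rad/s:
pole (1 + j50·0.002) = 1 + j0.1 → |·| ≈ 1.005, ∠ ≈ 5.71°
|H| = 0.01 · 1 / (1.005) ≈ 0.0099502
Gain = 20 log₁₀(0.0099502) ≈ -40.04 dB

-40.0 dB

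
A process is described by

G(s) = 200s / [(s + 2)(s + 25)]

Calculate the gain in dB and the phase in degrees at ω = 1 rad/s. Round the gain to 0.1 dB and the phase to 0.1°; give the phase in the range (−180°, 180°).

11.1 dB, 61.1°

At s = jω = j1:
zero at origin: s = j1 → |·| = 1, ∠ = 90.00°
pole (s+2): 2 + j1 → |·| = √(2²+1²) = √5 ≈ 2.2361, ∠ = arctan(1/2) ≈ 26.57°
pole (s+25): 25 + j1 → |·| = √(25²+1²) = √626 ≈ 25.02, ∠ = arctan(1/25) ≈ 2.29°
|G| = 200 · 1 / 55.947 ≈ 3.5748
Gain = 20 log₁₀(3.5748) ≈ 11.07 dB
∠G = 90.00° − 28.86° = 61.14°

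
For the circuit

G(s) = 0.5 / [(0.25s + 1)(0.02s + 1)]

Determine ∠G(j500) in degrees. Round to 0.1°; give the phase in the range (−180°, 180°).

-173.8°

At ω = 500 rad/s:
pole (1 + j500·0.25) = 1 + j125 → |·| ≈ 125, ∠ ≈ 89.54°
pole (1 + j500·0.02) = 1 + j10 → |·| ≈ 10.05, ∠ ≈ 84.29°
∠G = (0°) − (89.54° + 84.29°) = -173.83°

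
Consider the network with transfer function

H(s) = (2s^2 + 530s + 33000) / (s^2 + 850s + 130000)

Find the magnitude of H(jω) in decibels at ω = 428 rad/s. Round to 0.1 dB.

Substitute s = j428:
Numerator: 2(j428)^2 + 530(j428) + 33000 = -333368 + j226840
Denominator: (j428)^2 + 850(j428) + 130000 = -53184 + j363800
|N| = √(333368² + 226840²) ≈ 4.0323e+05, ∠N ≈ 145.77°
|D| = √(53184² + 363800²) ≈ 3.6767e+05, ∠D ≈ 98.32°
|H| = 4.0323e+05 / 3.6767e+05 ≈ 1.0967
Gain = 20 log₁₀(1.0967) ≈ 0.80 dB

0.8 dB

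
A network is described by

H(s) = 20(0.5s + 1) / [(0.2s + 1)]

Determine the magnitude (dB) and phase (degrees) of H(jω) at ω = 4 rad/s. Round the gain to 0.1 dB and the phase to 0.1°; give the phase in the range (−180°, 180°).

At ω = 4 rad/s:
zero (1 + j4·0.5) = 1 + j2 → |·| ≈ 2.2361, ∠ ≈ 63.43°
pole (1 + j4·0.2) = 1 + j0.8 → |·| ≈ 1.2806, ∠ ≈ 38.66°
|H| = 20 · 2.2361 / (1.2806) ≈ 34.923
Gain = 20 log₁₀(34.923) ≈ 30.86 dB
∠H = (63.43°) − (38.66°) = 24.77°

30.9 dB, 24.8°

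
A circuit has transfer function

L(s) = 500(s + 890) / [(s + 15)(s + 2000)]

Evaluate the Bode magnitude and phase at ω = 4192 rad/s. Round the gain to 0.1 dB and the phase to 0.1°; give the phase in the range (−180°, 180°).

At s = jω = j4192:
zero (s+890): 890 + j4192 → |·| = √(890²+4192²) = √18364964 ≈ 4285.4, ∠ = arctan(4192/890) ≈ 78.01°
pole (s+15): 15 + j4192 → |·| = √(15²+4192²) = √17573089 ≈ 4192, ∠ = arctan(4192/15) ≈ 89.79°
pole (s+2000): 2000 + j4192 → |·| = √(2000²+4192²) = √21572864 ≈ 4644.7, ∠ = arctan(4192/2000) ≈ 64.49°
|L| = 500 · 4285.4 / 1.9471e+07 ≈ 0.11005
Gain = 20 log₁₀(0.11005) ≈ -19.17 dB
∠L = 78.01° − 154.28° = -76.27°

-19.2 dB, -76.3°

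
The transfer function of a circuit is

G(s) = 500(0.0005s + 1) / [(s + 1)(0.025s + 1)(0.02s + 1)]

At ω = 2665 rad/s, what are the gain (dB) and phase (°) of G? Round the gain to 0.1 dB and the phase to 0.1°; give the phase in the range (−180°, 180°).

At ω = 2665 rad/s:
zero (1 + j2665·0.0005) = 1 + j1.3325 → |·| ≈ 1.666, ∠ ≈ 53.11°
pole (1 + j2665·1) = 1 + j2665 → |·| ≈ 2665, ∠ ≈ 89.98°
pole (1 + j2665·0.025) = 1 + j66.625 → |·| ≈ 66.633, ∠ ≈ 89.14°
pole (1 + j2665·0.02) = 1 + j53.3 → |·| ≈ 53.309, ∠ ≈ 88.93°
|G| = 500 · 1.666 / (2665 · 66.633 · 53.309) ≈ 8.7995e-05
Gain = 20 log₁₀(8.7995e-05) ≈ -81.11 dB
∠G = (53.11°) − (89.98° + 89.14° + 88.93°) = -214.94° ≡ 145.06° (principal value)

-81.1 dB, 145.1°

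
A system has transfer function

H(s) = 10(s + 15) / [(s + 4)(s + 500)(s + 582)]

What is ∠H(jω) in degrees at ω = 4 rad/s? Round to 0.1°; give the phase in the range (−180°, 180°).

At s = jω = j4:
zero (s+15): 15 + j4 → |·| = √(15²+4²) = √241 ≈ 15.524, ∠ = arctan(4/15) ≈ 14.93°
pole (s+4): 4 + j4 → |·| = √(4²+4²) = √32 ≈ 5.6569, ∠ = arctan(4/4) ≈ 45.00°
pole (s+500): 500 + j4 → |·| = √(500²+4²) = √250016 ≈ 500.02, ∠ = arctan(4/500) ≈ 0.46°
pole (s+582): 582 + j4 → |·| = √(582²+4²) = √338740 ≈ 582.01, ∠ = arctan(4/582) ≈ 0.39°
∠H = 14.93° − 45.85° = -30.92°

-30.9°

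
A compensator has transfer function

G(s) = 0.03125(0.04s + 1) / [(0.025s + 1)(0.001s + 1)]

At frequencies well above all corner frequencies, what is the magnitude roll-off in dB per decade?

-20 dB/decade

Each pole contributes −20 dB/decade at high frequency; each zero contributes +20 dB/decade.
Net: 1 zero(s) − 2 pole(s) → -20 dB/decade.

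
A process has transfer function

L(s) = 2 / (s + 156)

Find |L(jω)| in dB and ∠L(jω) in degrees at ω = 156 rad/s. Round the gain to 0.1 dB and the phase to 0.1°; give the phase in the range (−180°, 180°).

-40.9 dB, -45.0°

Substitute s = j156:
Numerator: 2 = 2 + j0
Denominator: (j156) + 156 = 156 + j156
|N| = √(2² + 0²) ≈ 2, ∠N ≈ 0.00°
|D| = √(156² + 156²) ≈ 220.62, ∠D ≈ 45.00°
|L| = 2 / 220.62 ≈ 0.0090654
Gain = 20 log₁₀(0.0090654) ≈ -40.85 dB
∠L = 0.00° − 45.00° = -45.00°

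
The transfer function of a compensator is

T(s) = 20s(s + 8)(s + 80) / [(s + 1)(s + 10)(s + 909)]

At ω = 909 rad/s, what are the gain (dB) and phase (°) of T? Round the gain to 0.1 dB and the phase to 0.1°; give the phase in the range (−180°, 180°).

23.0 dB, 40.2°

At s = jω = j909:
zero (s+8): 8 + j909 → |·| = √(8²+909²) = √826345 ≈ 909.04, ∠ = arctan(909/8) ≈ 89.50°
zero (s+80): 80 + j909 → |·| = √(80²+909²) = √832681 ≈ 912.51, ∠ = arctan(909/80) ≈ 84.97°
zero at origin: s = j909 → |·| = 909, ∠ = 90.00°
pole (s+1): 1 + j909 → |·| = √(1²+909²) = √826282 ≈ 909, ∠ = arctan(909/1) ≈ 89.94°
pole (s+10): 10 + j909 → |·| = √(10²+909²) = √826381 ≈ 909.06, ∠ = arctan(909/10) ≈ 89.37°
pole (s+909): 909 + j909 → |·| = √(909²+909²) = √1652562 ≈ 1285.5, ∠ = arctan(909/909) ≈ 45.00°
|T| = 20 · 7.5402e+08 / 1.0623e+09 ≈ 14.196
Gain = 20 log₁₀(14.196) ≈ 23.04 dB
∠T = 264.47° − 224.31° = 40.16°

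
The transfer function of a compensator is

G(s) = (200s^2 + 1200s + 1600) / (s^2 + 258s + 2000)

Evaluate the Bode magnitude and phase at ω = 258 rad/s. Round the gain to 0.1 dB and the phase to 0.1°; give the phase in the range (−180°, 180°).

43.1 dB, 44.5°

Substitute s = j258:
Numerator: 200(j258)^2 + 1200(j258) + 1600 = -13311200 + j309600
Denominator: (j258)^2 + 258(j258) + 2000 = -64564 + j66564
|N| = √(13311200² + 309600²) ≈ 1.3315e+07, ∠N ≈ 178.67°
|D| = √(64564² + 66564²) ≈ 92732, ∠D ≈ 134.13°
|G| = 1.3315e+07 / 92732 ≈ 143.59
Gain = 20 log₁₀(143.59) ≈ 43.14 dB
∠G = 178.67° − 134.13° = 44.54°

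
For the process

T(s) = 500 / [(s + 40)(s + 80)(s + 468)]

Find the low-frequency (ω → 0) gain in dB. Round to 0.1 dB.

T(0) = 500 / (40·80·468) ≈ 0.00033387
20 log₁₀(0.00033387) ≈ -69.53 dB

-69.5 dB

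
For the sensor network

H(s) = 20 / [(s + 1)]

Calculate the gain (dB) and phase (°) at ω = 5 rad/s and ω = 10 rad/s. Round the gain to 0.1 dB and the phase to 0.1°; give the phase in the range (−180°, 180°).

ω = 5: 11.9 dB, -78.7°; ω = 10: 6.0 dB, -84.3°

At ω = 5 rad/s:
pole (1 + j5·1) = 1 + j5 → |·| ≈ 5.099, ∠ ≈ 78.69°
|H| = 20 · 1 / (5.099) ≈ 3.9223
Gain = 20 log₁₀(3.9223) ≈ 11.87 dB
∠H = (0°) − (78.69°) = -78.69°

At ω = 10 rad/s:
pole (1 + j10·1) = 1 + j10 → |·| ≈ 10.05, ∠ ≈ 84.29°
|H| = 20 · 1 / (10.05) ≈ 1.99
Gain = 20 log₁₀(1.99) ≈ 5.98 dB
∠H = (0°) − (84.29°) = -84.29°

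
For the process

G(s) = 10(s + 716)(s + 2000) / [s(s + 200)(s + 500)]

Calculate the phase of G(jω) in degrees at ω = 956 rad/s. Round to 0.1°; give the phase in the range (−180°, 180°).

At s = jω = j956:
zero (s+716): 716 + j956 → |·| = √(716²+956²) = √1426592 ≈ 1194.4, ∠ = arctan(956/716) ≈ 53.17°
zero (s+2000): 2000 + j956 → |·| = √(2000²+956²) = √4913936 ≈ 2216.7, ∠ = arctan(956/2000) ≈ 25.55°
pole (s+200): 200 + j956 → |·| = √(200²+956²) = √953936 ≈ 976.7, ∠ = arctan(956/200) ≈ 78.18°
pole (s+500): 500 + j956 → |·| = √(500²+956²) = √1163936 ≈ 1078.9, ∠ = arctan(956/500) ≈ 62.39°
pole at origin: |s| = 956, ∠ = 90.00° (in denominator)
∠G = 78.72° − 230.57° = -151.85°

-151.9°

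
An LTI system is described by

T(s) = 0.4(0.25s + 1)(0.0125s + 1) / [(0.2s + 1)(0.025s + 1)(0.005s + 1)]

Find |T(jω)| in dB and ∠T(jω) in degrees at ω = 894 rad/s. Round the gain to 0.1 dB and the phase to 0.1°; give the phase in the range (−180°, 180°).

-25.2 dB, -79.9°

At ω = 894 rad/s:
zero (1 + j894·0.25) = 1 + j223.5 → |·| ≈ 223.5, ∠ ≈ 89.74°
zero (1 + j894·0.0125) = 1 + j11.175 → |·| ≈ 11.22, ∠ ≈ 84.89°
pole (1 + j894·0.2) = 1 + j178.8 → |·| ≈ 178.8, ∠ ≈ 89.68°
pole (1 + j894·0.025) = 1 + j22.35 → |·| ≈ 22.372, ∠ ≈ 87.44°
pole (1 + j894·0.005) = 1 + j4.47 → |·| ≈ 4.5805, ∠ ≈ 77.39°
|T| = 0.4 · 223.5 · 11.22 / (178.8 · 22.372 · 4.5805) ≈ 0.054745
Gain = 20 log₁₀(0.054745) ≈ -25.23 dB
∠T = (89.74° + 84.89°) − (89.68° + 87.44° + 77.39°) = -79.88°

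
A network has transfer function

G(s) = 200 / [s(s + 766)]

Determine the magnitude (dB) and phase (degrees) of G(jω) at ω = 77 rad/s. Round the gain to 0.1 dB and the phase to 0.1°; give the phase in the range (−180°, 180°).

-49.4 dB, -95.7°

At s = jω = j77:
pole (s+766): 766 + j77 → |·| = √(766²+77²) = √592685 ≈ 769.86, ∠ = arctan(77/766) ≈ 5.74°
pole at origin: |s| = 77, ∠ = 90.00° (in denominator)
|G| = 200 / 59279 ≈ 0.0033739
Gain = 20 log₁₀(0.0033739) ≈ -49.44 dB
∠G = 0.00° − 95.74° = -95.74°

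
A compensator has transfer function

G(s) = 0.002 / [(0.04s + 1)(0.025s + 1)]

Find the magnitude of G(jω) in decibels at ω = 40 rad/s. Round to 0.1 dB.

-62.5 dB

At ω = 40 rad/s:
pole (1 + j40·0.04) = 1 + j1.6 → |·| ≈ 1.8868, ∠ ≈ 57.99°
pole (1 + j40·0.025) = 1 + j1 → |·| ≈ 1.4142, ∠ ≈ 45.00°
|G| = 0.002 · 1 / (1.8868 · 1.4142) ≈ 0.00074954
Gain = 20 log₁₀(0.00074954) ≈ -62.50 dB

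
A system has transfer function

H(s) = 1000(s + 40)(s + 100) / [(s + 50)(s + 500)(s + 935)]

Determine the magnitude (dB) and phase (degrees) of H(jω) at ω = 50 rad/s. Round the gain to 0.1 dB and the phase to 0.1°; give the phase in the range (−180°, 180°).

At s = jω = j50:
zero (s+40): 40 + j50 → |·| = √(40²+50²) = √4100 ≈ 64.031, ∠ = arctan(50/40) ≈ 51.34°
zero (s+100): 100 + j50 → |·| = √(100²+50²) = √12500 ≈ 111.8, ∠ = arctan(50/100) ≈ 26.57°
pole (s+50): 50 + j50 → |·| = √(50²+50²) = √5000 ≈ 70.711, ∠ = arctan(50/50) ≈ 45.00°
pole (s+500): 500 + j50 → |·| = √(500²+50²) = √252500 ≈ 502.49, ∠ = arctan(50/500) ≈ 5.71°
pole (s+935): 935 + j50 → |·| = √(935²+50²) = √876725 ≈ 936.34, ∠ = arctan(50/935) ≈ 3.06°
|H| = 1000 · 7158.7 / 3.327e+07 ≈ 0.21517
Gain = 20 log₁₀(0.21517) ≈ -13.34 dB
∠H = 77.91° − 53.77° = 24.14°

-13.3 dB, 24.1°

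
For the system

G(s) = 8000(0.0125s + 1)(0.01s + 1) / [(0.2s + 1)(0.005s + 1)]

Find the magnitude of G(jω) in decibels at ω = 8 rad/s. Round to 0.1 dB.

At ω = 8 rad/s:
zero (1 + j8·0.0125) = 1 + j0.1 → |·| ≈ 1.005, ∠ ≈ 5.71°
zero (1 + j8·0.01) = 1 + j0.08 → |·| ≈ 1.0032, ∠ ≈ 4.57°
pole (1 + j8·0.2) = 1 + j1.6 → |·| ≈ 1.8868, ∠ ≈ 57.99°
pole (1 + j8·0.005) = 1 + j0.04 → |·| ≈ 1.0008, ∠ ≈ 2.29°
|G| = 8000 · 1.005 · 1.0032 / (1.8868 · 1.0008) ≈ 4271.4
Gain = 20 log₁₀(4271.4) ≈ 72.61 dB

72.6 dB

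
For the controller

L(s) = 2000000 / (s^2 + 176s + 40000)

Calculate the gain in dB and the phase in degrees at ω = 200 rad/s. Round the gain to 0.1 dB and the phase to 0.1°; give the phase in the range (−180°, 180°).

35.1 dB, -90.0°

At s = jω = j200:
quadratic: (j200)² + 176·j200 + 40000 = 0 + j35200 → |·| ≈ 35200, ∠ ≈ 90.00°
|L| = 2000000 / 35200 ≈ 56.818
Gain = 20 log₁₀(56.818) ≈ 35.09 dB
∠L = 0.00° − 90.00° = -90.00°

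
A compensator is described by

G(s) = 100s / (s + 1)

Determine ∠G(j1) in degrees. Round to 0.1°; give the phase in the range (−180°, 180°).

45.0°

At s = jω = j1:
zero at origin: s = j1 → |·| = 1, ∠ = 90.00°
pole (s+1): 1 + j1 → |·| = √(1²+1²) = √2 ≈ 1.4142, ∠ = arctan(1/1) ≈ 45.00°
∠G = 90.00° − 45.00° = 45.00°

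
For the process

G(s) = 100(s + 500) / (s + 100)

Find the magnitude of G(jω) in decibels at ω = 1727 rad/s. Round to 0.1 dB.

At s = jω = j1727:
zero (s+500): 500 + j1727 → |·| = √(500²+1727²) = √3232529 ≈ 1797.9, ∠ = arctan(1727/500) ≈ 73.85°
pole (s+100): 100 + j1727 → |·| = √(100²+1727²) = √2992529 ≈ 1729.9, ∠ = arctan(1727/100) ≈ 86.69°
|G| = 100 · 1797.9 / 1729.9 ≈ 103.93
Gain = 20 log₁₀(103.93) ≈ 40.33 dB

40.3 dB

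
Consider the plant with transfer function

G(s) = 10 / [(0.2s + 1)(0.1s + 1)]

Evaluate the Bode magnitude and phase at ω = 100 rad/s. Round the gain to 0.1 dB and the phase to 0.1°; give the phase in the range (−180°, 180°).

At ω = 100 rad/s:
pole (1 + j100·0.2) = 1 + j20 → |·| ≈ 20.025, ∠ ≈ 87.14°
pole (1 + j100·0.1) = 1 + j10 → |·| ≈ 10.05, ∠ ≈ 84.29°
|G| = 10 · 1 / (20.025 · 10.05) ≈ 0.049689
Gain = 20 log₁₀(0.049689) ≈ -26.07 dB
∠G = (0°) − (87.14° + 84.29°) = -171.43°

-26.1 dB, -171.4°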